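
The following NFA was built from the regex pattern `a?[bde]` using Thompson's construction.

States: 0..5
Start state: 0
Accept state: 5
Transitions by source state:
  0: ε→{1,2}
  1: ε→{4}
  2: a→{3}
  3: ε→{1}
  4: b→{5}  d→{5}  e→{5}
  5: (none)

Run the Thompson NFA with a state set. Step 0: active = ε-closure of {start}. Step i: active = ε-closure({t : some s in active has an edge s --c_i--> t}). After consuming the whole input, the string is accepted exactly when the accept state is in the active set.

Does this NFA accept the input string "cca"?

Answer: REJECT

Trace:
start: ε-closure({0}) = {0,1,2,4}
'c' @ 1: {}  — state set empty
rest 'ca' ignored (set empty)
final: {}; accept 5 not in set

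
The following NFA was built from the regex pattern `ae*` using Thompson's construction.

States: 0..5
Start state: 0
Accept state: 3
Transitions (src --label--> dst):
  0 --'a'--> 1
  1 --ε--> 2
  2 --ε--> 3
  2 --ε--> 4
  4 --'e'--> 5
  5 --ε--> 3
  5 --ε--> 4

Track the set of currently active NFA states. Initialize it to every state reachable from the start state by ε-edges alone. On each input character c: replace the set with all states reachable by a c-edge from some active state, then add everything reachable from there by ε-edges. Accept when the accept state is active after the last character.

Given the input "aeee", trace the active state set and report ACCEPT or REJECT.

S₀ = ε-closure({0}) = {0}
'a' @ 1: {1,2,3,4}  [accepting]
'e' @ 2: {3,4,5}  [accepting]
'e' @ 3: {3,4,5}  [accepting]
'e' @ 4: {3,4,5}  [accepting]
after full input: {3,4,5}  (accept=3 in)

Answer: ACCEPT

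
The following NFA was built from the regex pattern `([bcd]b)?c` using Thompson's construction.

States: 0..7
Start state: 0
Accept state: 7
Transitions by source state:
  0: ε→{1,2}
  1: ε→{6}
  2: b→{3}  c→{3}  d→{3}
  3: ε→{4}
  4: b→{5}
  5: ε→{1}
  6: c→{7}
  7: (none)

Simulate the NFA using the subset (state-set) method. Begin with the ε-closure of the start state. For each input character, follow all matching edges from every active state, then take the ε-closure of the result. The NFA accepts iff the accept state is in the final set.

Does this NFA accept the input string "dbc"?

Answer: ACCEPT

Trace:
start: ε-closure({0}) = {0,1,2,6}
'd' @ 1: {3,4}
'b' @ 2: {1,5,6}
'c' @ 3: {7}  ✓accept
end set {7} — state 7 in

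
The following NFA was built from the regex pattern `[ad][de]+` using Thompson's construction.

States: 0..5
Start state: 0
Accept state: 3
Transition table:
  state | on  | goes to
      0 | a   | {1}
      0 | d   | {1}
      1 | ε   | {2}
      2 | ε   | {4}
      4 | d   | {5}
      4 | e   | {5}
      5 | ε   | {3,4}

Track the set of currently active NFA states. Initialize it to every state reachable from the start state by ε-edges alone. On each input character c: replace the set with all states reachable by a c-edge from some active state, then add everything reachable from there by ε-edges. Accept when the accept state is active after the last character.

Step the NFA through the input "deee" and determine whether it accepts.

Answer: ACCEPT

Trace:
initial (ε-close {0}): {0}
'd' @ 1: {1,2,4}
'e' @ 2: {3,4,5}  (accept∈set)
'e' @ 3: {3,4,5}  (accept∈set)
'e' @ 4: {3,4,5}  (accept∈set)
final: {3,4,5}; accept 3 in set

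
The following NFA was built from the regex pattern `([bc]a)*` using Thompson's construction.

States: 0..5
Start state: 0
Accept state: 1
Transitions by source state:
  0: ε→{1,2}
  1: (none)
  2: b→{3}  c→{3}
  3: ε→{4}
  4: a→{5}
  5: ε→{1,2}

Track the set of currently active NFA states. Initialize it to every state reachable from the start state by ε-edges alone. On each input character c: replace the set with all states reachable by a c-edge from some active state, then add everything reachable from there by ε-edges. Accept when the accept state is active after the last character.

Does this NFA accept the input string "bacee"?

Answer: REJECT

Steps:
initial (ε-close {0}): {0,1,2}
'b' @ 1: {3,4}
'a' @ 2: {1,2,5}  ✓accept
'c' @ 3: {3,4}
'e' @ 4: {}  — no active states
rest 'e' ignored (set empty)
end set {} — state 1 not in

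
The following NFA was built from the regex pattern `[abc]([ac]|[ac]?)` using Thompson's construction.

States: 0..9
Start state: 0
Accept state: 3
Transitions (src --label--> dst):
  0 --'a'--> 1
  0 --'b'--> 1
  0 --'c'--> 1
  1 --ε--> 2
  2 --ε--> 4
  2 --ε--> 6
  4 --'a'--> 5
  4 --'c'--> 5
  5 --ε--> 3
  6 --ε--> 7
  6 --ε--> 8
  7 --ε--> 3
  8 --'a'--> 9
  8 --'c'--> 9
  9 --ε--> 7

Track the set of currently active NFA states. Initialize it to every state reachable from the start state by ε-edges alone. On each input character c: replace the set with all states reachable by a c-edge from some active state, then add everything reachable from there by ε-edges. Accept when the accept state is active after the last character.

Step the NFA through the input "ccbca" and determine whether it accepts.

Answer: REJECT

Steps:
initial (ε-close {0}): {0}
'c' @ 1: {1,2,3,4,6,7,8}  [accepting]
'c' @ 2: {3,5,7,9}  [accepting]
'b' @ 3: {}  — dead — no transitions
rest 'ca' ignored (set empty)
after full input: {}  (accept=3 not in)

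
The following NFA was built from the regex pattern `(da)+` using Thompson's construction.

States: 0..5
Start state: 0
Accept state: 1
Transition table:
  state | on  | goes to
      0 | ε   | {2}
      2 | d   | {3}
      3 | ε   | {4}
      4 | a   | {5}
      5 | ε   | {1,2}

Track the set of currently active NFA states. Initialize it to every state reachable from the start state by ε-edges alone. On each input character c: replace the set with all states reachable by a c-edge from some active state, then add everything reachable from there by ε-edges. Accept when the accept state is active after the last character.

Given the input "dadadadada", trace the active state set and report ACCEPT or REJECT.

Answer: ACCEPT

Steps:
S₀ = ε-closure({0}) = {0,2}
'd' @ 1: {3,4}
'a' @ 2: {1,2,5}  (accept∈set)
'd' @ 3: {3,4}
'a' @ 4: {1,2,5}  (accept∈set)
'd' @ 5: {3,4}
'a' @ 6: {1,2,5}  (accept∈set)
'd' @ 7: {3,4}
'a' @ 8: {1,2,5}  (accept∈set)
'd' @ 9: {3,4}
'a' @ 10: {1,2,5}  (accept∈set)
end set {1,2,5} — state 1 in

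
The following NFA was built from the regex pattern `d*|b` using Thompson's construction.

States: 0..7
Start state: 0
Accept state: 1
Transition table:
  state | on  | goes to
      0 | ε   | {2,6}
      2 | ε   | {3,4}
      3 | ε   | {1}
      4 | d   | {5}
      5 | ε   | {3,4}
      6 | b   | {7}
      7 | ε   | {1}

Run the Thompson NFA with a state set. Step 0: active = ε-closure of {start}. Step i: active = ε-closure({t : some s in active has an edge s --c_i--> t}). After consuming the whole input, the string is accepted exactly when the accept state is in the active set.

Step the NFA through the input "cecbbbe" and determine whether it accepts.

initial (ε-close {0}): {0,1,2,3,4,6}
'c' @ 1: {}  — dead — no transitions
rest 'ecbbbe' ignored (set empty)
after full input: {}  (accept=1 not in)

Answer: REJECT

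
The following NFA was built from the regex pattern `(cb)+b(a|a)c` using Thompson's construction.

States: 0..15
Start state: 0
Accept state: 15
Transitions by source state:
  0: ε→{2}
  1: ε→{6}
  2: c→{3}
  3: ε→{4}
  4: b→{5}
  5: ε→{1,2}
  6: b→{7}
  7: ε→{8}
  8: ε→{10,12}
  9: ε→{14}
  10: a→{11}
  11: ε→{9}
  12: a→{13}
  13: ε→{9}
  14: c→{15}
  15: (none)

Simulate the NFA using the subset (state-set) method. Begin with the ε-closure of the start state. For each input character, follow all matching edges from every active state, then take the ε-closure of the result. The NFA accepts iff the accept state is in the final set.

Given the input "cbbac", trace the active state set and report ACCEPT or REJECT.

initial (ε-close {0}): {0,2}
'c' @ 1: {3,4}
'b' @ 2: {1,2,5,6}
'b' @ 3: {7,8,10,12}
'a' @ 4: {9,11,13,14}
'c' @ 5: {15}  [accepting]
after full input: {15}  (accept=15 in)

Answer: ACCEPT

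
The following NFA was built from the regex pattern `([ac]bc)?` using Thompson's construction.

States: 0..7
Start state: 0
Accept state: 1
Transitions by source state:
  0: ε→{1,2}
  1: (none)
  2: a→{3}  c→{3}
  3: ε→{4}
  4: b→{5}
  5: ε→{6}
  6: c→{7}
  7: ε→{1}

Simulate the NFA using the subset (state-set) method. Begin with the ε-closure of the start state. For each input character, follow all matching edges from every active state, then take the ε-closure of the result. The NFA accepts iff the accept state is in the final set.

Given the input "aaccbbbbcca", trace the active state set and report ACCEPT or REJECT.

Answer: REJECT

Trace:
S₀ = ε-closure({0}) = {0,1,2}
'a' @ 1: {3,4}
'a' @ 2: {}  — no active states
rest 'ccbbbbcca' ignored (set empty)
final: {}; accept 1 not in set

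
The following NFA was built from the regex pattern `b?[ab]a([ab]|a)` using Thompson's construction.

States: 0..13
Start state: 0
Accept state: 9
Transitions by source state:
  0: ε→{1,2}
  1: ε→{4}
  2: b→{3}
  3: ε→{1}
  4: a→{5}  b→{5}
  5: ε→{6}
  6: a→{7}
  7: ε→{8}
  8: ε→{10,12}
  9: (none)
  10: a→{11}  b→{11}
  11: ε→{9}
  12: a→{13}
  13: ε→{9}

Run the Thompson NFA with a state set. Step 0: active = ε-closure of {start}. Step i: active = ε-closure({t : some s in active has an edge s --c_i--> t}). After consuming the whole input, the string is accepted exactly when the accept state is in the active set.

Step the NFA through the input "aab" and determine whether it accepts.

Answer: ACCEPT

Derivation:
S₀ = ε-closure({0}) = {0,1,2,4}
'a' @ 1: {5,6}
'a' @ 2: {7,8,10,12}
'b' @ 3: {9,11}  [accepting]
final: {9,11}; accept 9 in set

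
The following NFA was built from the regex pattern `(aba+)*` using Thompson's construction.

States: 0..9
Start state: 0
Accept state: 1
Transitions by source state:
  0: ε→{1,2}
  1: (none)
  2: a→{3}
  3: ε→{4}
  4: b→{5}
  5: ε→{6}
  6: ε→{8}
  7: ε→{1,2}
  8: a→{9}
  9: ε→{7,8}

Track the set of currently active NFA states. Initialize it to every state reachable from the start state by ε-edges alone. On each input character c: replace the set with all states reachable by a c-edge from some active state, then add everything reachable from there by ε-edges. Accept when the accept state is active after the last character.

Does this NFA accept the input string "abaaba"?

Answer: ACCEPT

Steps:
start: ε-closure({0}) = {0,1,2}
'a' @ 1: {3,4}
'b' @ 2: {5,6,8}
'a' @ 3: {1,2,7,8,9}  (accept∈set)
'a' @ 4: {1,2,3,4,7,8,9}  (accept∈set)
'b' @ 5: {5,6,8}
'a' @ 6: {1,2,7,8,9}  (accept∈set)
final: {1,2,7,8,9}; accept 1 in set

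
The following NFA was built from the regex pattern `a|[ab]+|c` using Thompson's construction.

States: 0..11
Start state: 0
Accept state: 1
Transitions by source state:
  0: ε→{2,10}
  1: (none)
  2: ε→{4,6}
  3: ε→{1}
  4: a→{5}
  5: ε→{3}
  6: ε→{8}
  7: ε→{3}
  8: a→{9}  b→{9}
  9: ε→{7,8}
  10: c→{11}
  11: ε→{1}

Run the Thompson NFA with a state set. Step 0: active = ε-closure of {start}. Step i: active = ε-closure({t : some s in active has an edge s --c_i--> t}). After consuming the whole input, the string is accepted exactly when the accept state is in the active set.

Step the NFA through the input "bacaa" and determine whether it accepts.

Answer: REJECT

Steps:
start: ε-closure({0}) = {0,2,4,6,8,10}
'b' @ 1: {1,3,7,8,9}  [accepting]
'a' @ 2: {1,3,7,8,9}  [accepting]
'c' @ 3: {}  — state set empty
rest 'aa' ignored (set empty)
end set {} — state 1 not in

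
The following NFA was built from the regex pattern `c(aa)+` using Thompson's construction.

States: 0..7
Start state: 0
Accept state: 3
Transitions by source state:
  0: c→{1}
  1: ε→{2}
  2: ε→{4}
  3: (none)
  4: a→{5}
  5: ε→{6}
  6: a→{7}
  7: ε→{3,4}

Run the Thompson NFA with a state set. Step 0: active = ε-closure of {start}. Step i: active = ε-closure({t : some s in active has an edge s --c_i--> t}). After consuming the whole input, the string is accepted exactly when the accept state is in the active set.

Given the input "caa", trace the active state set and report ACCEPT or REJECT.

Answer: ACCEPT

Steps:
initial (ε-close {0}): {0}
'c' @ 1: {1,2,4}
'a' @ 2: {5,6}
'a' @ 3: {3,4,7}  (accept∈set)
end set {3,4,7} — state 3 in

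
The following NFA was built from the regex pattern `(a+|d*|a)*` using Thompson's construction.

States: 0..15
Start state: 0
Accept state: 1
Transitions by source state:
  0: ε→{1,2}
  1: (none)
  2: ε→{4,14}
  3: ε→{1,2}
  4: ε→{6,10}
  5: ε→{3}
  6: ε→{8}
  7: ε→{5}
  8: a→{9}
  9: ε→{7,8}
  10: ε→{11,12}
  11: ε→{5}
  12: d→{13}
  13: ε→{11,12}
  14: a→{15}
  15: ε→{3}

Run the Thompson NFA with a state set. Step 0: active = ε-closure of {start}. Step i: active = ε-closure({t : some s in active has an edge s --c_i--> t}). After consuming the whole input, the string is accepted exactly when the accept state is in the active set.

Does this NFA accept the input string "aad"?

initial (ε-close {0}): {0,1,2,3,4,5,6,8,10,11,12,14}
'a' @ 1: {1,2,3,4,5,6,7,8,9,10,11,12,14,15}  [accepting]
'a' @ 2: {1,2,3,4,5,6,7,8,9,10,11,12,14,15}  [accepting]
'd' @ 3: {1,2,3,4,5,6,8,10,11,12,13,14}  [accepting]
after full input: {1,2,3,4,5,6,8,10,11,12,13,14}  (accept=1 in)

Answer: ACCEPT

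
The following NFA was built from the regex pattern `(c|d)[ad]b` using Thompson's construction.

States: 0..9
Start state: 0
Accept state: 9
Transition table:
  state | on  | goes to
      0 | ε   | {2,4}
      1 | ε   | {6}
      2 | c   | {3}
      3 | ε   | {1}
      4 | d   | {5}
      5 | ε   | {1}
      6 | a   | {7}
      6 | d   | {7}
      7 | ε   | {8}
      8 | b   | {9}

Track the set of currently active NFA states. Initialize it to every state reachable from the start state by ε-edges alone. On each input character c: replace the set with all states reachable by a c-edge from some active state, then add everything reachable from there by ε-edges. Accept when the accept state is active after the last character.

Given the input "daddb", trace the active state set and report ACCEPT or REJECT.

S₀ = ε-closure({0}) = {0,2,4}
'd' @ 1: {1,5,6}
'a' @ 2: {7,8}
'd' @ 3: {}  — no active states
rest 'db' ignored (set empty)
final: {}; accept 9 not in set

Answer: REJECT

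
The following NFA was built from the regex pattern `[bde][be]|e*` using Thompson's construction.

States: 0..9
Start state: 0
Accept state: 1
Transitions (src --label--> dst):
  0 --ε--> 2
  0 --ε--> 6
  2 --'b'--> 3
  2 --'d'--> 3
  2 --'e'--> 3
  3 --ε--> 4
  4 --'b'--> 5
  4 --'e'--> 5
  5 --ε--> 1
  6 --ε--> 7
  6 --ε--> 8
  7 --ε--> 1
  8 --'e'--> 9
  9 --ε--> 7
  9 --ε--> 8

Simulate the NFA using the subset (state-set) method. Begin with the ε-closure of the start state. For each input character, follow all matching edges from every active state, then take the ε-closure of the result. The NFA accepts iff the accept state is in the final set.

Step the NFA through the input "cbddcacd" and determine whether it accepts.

initial (ε-close {0}): {0,1,2,6,7,8}
'c' @ 1: {}  — no active states
rest 'bddcacd' ignored (set empty)
final: {}; accept 1 not in set

Answer: REJECT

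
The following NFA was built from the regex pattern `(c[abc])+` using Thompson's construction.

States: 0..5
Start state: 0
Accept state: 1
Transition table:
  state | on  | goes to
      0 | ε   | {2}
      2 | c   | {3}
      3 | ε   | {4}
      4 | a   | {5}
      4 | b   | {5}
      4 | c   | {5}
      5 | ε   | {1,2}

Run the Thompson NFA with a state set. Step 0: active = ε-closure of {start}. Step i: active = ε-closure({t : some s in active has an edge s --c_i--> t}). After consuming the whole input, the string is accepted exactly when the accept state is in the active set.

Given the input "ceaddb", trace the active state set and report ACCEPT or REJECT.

Answer: REJECT

Steps:
initial (ε-close {0}): {0,2}
'c' @ 1: {3,4}
'e' @ 2: {}  — no active states
rest 'addb' ignored (set empty)
after full input: {}  (accept=1 not in)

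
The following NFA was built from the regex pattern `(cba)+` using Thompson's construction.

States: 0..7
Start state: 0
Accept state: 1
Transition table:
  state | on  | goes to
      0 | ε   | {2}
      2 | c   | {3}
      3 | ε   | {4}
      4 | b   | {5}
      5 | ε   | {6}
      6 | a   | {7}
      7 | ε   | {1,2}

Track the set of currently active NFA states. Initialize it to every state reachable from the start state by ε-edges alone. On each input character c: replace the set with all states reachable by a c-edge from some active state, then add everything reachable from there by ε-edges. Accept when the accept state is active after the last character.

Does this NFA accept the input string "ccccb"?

initial (ε-close {0}): {0,2}
'c' @ 1: {3,4}
'c' @ 2: {}  — dead — no transitions
rest 'ccb' ignored (set empty)
final: {}; accept 1 not in set

Answer: REJECT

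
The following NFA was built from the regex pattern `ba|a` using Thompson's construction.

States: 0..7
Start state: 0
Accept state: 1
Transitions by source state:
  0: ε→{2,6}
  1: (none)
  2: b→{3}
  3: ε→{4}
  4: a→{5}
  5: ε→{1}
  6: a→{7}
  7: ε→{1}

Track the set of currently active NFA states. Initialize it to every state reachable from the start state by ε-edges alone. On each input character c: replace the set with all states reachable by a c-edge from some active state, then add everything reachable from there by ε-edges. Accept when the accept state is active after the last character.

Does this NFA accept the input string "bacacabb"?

Answer: REJECT

Derivation:
start: ε-closure({0}) = {0,2,6}
'b' @ 1: {3,4}
'a' @ 2: {1,5}  (accept∈set)
'c' @ 3: {}  — no active states
rest 'acabb' ignored (set empty)
end set {} — state 1 not in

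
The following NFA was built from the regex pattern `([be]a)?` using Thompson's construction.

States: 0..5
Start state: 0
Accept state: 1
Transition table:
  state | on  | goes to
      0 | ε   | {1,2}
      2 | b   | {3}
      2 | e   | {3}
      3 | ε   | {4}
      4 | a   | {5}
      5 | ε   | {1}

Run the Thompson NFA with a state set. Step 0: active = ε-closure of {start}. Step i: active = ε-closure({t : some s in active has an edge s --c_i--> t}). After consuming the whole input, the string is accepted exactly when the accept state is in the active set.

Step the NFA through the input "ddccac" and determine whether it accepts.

Answer: REJECT

Derivation:
initial (ε-close {0}): {0,1,2}
'd' @ 1: {}  — dead — no transitions
rest 'dccac' ignored (set empty)
end set {} — state 1 not in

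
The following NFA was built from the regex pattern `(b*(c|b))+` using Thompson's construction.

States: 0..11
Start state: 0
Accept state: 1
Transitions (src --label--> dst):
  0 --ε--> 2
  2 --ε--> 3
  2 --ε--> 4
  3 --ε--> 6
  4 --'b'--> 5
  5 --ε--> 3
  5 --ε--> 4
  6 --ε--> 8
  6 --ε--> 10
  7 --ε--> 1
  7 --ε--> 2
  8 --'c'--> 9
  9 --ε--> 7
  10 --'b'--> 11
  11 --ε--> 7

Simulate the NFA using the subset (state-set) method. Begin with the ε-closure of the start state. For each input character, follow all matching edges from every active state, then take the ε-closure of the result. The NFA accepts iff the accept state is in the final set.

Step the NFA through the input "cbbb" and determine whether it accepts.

S₀ = ε-closure({0}) = {0,2,3,4,6,8,10}
'c' @ 1: {1,2,3,4,6,7,8,9,10}  (accept∈set)
'b' @ 2: {1,2,3,4,5,6,7,8,10,11}  (accept∈set)
'b' @ 3: {1,2,3,4,5,6,7,8,10,11}  (accept∈set)
'b' @ 4: {1,2,3,4,5,6,7,8,10,11}  (accept∈set)
end set {1,2,3,4,5,6,7,8,10,11} — state 1 in

Answer: ACCEPT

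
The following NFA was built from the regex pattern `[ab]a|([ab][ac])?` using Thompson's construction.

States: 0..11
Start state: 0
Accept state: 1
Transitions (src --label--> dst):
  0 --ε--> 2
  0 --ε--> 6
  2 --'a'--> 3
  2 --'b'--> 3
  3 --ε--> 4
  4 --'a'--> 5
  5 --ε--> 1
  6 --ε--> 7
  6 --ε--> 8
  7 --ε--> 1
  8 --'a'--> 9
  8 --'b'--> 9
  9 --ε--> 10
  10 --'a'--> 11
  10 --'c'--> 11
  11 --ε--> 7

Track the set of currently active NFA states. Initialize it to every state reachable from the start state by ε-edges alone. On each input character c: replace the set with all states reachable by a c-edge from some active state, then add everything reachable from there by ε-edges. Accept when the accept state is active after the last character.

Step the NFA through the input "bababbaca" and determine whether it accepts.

S₀ = ε-closure({0}) = {0,1,2,6,7,8}
'b' @ 1: {3,4,9,10}
'a' @ 2: {1,5,7,11}  (accept∈set)
'b' @ 3: {}  — dead — no transitions
rest 'abbaca' ignored (set empty)
final: {}; accept 1 not in set

Answer: REJECT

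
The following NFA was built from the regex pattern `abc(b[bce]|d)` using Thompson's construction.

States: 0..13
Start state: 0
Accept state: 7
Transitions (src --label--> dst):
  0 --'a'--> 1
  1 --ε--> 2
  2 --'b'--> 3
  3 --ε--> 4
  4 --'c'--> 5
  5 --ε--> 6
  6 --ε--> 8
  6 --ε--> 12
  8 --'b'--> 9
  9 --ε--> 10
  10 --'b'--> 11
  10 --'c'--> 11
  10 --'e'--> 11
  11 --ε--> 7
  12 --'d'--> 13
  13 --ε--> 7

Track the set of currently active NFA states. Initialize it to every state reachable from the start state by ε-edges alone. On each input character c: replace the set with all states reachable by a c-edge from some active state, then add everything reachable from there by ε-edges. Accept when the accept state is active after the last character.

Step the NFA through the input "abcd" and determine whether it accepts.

Answer: ACCEPT

Steps:
initial (ε-close {0}): {0}
'a' @ 1: {1,2}
'b' @ 2: {3,4}
'c' @ 3: {5,6,8,12}
'd' @ 4: {7,13}  [accepting]
end set {7,13} — state 7 in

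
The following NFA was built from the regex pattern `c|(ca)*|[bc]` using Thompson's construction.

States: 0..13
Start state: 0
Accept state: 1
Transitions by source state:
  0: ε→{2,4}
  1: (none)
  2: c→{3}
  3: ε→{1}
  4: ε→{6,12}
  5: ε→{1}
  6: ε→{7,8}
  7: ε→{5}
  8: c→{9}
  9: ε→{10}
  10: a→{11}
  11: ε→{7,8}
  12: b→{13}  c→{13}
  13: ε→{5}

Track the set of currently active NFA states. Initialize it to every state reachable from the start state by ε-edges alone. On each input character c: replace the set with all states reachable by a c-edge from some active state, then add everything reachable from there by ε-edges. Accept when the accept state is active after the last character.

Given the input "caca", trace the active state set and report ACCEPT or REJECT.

S₀ = ε-closure({0}) = {0,1,2,4,5,6,7,8,12}
'c' @ 1: {1,3,5,9,10,13}  (accept∈set)
'a' @ 2: {1,5,7,8,11}  (accept∈set)
'c' @ 3: {9,10}
'a' @ 4: {1,5,7,8,11}  (accept∈set)
final: {1,5,7,8,11}; accept 1 in set

Answer: ACCEPT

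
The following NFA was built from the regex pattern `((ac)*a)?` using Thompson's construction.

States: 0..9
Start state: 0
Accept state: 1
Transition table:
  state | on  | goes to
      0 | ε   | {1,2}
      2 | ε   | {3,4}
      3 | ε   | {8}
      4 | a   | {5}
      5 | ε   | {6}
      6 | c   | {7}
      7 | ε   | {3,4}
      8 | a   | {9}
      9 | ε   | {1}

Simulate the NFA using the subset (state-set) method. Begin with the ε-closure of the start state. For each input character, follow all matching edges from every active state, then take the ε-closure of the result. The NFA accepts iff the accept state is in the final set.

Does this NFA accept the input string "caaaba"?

Answer: REJECT

Trace:
initial (ε-close {0}): {0,1,2,3,4,8}
'c' @ 1: {}  — no active states
rest 'aaaba' ignored (set empty)
after full input: {}  (accept=1 not in)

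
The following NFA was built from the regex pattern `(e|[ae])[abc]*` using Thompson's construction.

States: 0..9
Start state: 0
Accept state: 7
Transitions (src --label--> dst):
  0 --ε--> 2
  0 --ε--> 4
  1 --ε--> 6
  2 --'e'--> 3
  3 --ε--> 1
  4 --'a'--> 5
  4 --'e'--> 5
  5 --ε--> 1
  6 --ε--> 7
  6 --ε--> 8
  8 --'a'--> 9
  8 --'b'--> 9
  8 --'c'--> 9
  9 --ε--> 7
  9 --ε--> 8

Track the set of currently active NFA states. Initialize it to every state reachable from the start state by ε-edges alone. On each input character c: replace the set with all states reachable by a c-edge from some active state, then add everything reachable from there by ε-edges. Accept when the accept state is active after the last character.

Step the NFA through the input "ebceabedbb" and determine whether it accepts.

initial (ε-close {0}): {0,2,4}
'e' @ 1: {1,3,5,6,7,8}  ✓accept
'b' @ 2: {7,8,9}  ✓accept
'c' @ 3: {7,8,9}  ✓accept
'e' @ 4: {}  — state set empty
rest 'abedbb' ignored (set empty)
final: {}; accept 7 not in set

Answer: REJECT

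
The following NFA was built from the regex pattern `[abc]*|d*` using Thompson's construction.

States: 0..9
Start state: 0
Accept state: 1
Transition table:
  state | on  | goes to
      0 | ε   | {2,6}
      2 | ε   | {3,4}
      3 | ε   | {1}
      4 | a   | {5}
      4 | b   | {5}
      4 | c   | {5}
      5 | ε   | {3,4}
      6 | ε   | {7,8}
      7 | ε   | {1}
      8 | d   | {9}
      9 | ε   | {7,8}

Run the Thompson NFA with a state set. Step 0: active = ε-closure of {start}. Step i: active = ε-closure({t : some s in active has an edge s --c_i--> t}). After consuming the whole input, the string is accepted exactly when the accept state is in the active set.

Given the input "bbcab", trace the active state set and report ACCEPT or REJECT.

S₀ = ε-closure({0}) = {0,1,2,3,4,6,7,8}
'b' @ 1: {1,3,4,5}  ✓accept
'b' @ 2: {1,3,4,5}  ✓accept
'c' @ 3: {1,3,4,5}  ✓accept
'a' @ 4: {1,3,4,5}  ✓accept
'b' @ 5: {1,3,4,5}  ✓accept
end set {1,3,4,5} — state 1 in

Answer: ACCEPT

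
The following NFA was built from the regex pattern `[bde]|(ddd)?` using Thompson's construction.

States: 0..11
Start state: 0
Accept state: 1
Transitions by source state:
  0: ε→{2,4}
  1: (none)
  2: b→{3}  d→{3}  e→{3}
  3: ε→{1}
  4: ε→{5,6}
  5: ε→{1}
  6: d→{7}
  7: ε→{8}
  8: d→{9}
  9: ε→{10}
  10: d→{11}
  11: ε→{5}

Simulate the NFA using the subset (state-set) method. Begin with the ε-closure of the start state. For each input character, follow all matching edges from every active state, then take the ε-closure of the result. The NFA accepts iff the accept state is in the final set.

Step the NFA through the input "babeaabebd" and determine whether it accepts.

initial (ε-close {0}): {0,1,2,4,5,6}
'b' @ 1: {1,3}  ✓accept
'a' @ 2: {}  — no active states
rest 'beaabebd' ignored (set empty)
final: {}; accept 1 not in set

Answer: REJECT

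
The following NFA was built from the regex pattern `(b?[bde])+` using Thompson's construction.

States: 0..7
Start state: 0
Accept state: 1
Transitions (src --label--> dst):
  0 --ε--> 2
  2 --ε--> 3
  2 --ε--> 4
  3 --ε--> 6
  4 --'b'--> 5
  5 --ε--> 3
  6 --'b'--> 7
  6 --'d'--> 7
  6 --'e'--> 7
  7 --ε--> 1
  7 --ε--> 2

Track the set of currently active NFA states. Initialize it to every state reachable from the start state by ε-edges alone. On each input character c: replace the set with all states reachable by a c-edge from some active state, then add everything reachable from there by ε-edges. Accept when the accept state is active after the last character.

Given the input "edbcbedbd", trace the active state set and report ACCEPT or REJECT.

Answer: REJECT

Steps:
start: ε-closure({0}) = {0,2,3,4,6}
'e' @ 1: {1,2,3,4,6,7}  (accept∈set)
'd' @ 2: {1,2,3,4,6,7}  (accept∈set)
'b' @ 3: {1,2,3,4,5,6,7}  (accept∈set)
'c' @ 4: {}  — state set empty
rest 'bedbd' ignored (set empty)
after full input: {}  (accept=1 not in)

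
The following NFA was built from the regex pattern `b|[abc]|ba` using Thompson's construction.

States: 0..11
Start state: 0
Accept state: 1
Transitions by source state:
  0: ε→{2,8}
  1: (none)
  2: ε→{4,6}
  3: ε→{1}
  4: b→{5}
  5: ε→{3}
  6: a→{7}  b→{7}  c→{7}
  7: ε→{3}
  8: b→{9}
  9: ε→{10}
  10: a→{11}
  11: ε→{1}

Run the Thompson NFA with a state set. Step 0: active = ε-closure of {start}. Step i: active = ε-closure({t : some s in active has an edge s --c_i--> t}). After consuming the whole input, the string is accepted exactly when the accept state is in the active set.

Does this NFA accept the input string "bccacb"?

initial (ε-close {0}): {0,2,4,6,8}
'b' @ 1: {1,3,5,7,9,10}  (accept∈set)
'c' @ 2: {}  — no active states
rest 'cacb' ignored (set empty)
end set {} — state 1 not in

Answer: REJECT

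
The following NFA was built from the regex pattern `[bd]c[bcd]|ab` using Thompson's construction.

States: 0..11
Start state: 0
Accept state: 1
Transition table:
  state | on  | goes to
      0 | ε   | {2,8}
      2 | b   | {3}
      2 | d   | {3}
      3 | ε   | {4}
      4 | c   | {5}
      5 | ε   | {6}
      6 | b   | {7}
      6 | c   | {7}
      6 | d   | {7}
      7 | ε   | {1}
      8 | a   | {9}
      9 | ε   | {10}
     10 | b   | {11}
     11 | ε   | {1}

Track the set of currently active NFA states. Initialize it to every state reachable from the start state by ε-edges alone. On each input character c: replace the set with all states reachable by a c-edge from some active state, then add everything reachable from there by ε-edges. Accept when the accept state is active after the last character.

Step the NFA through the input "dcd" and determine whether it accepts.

start: ε-closure({0}) = {0,2,8}
'd' @ 1: {3,4}
'c' @ 2: {5,6}
'd' @ 3: {1,7}  ✓accept
end set {1,7} — state 1 in

Answer: ACCEPT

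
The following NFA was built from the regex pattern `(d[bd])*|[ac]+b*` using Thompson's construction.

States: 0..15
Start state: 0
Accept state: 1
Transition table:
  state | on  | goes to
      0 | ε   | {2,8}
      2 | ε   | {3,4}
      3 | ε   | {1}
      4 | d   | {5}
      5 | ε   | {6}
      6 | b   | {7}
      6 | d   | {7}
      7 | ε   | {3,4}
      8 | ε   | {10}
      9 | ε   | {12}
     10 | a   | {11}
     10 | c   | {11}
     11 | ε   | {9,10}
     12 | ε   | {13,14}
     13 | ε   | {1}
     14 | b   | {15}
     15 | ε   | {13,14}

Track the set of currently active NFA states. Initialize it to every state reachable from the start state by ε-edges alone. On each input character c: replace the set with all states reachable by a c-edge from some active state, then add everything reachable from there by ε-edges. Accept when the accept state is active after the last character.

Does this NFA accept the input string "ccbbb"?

Answer: ACCEPT

Trace:
S₀ = ε-closure({0}) = {0,1,2,3,4,8,10}
'c' @ 1: {1,9,10,11,12,13,14}  [accepting]
'c' @ 2: {1,9,10,11,12,13,14}  [accepting]
'b' @ 3: {1,13,14,15}  [accepting]
'b' @ 4: {1,13,14,15}  [accepting]
'b' @ 5: {1,13,14,15}  [accepting]
final: {1,13,14,15}; accept 1 in set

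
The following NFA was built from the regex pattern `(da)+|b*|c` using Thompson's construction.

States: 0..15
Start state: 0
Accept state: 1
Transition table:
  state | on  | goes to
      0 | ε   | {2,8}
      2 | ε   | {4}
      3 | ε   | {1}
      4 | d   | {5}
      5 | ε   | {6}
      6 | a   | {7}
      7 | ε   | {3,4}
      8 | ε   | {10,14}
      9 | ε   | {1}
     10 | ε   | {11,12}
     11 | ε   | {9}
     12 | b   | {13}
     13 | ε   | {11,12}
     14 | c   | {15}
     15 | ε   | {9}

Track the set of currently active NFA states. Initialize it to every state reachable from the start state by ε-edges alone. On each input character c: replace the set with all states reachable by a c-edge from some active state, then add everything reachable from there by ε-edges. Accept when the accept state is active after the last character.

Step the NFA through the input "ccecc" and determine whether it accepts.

S₀ = ε-closure({0}) = {0,1,2,4,8,9,10,11,12,14}
'c' @ 1: {1,9,15}  [accepting]
'c' @ 2: {}  — no active states
rest 'ecc' ignored (set empty)
final: {}; accept 1 not in set

Answer: REJECT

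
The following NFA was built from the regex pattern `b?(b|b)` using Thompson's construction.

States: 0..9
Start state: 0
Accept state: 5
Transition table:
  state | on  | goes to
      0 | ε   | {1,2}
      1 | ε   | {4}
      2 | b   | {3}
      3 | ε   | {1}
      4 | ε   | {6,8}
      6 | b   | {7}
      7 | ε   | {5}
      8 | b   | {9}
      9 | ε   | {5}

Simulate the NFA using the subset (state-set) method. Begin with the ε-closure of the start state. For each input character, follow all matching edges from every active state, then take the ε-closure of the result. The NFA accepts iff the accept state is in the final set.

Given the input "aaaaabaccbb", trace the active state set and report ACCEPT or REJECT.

start: ε-closure({0}) = {0,1,2,4,6,8}
'a' @ 1: {}  — no active states
rest 'aaaabaccbb' ignored (set empty)
after full input: {}  (accept=5 not in)

Answer: REJECT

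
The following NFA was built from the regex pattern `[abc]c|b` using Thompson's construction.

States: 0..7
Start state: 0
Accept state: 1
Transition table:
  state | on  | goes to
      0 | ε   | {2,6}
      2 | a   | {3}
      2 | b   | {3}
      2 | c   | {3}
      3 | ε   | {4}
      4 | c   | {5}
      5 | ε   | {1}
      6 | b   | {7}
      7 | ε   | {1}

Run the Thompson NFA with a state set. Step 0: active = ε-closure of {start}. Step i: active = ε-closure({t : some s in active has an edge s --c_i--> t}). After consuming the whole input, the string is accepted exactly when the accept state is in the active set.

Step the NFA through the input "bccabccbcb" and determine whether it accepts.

S₀ = ε-closure({0}) = {0,2,6}
'b' @ 1: {1,3,4,7}  ✓accept
'c' @ 2: {1,5}  ✓accept
'c' @ 3: {}  — dead — no transitions
rest 'abccbcb' ignored (set empty)
final: {}; accept 1 not in set

Answer: REJECT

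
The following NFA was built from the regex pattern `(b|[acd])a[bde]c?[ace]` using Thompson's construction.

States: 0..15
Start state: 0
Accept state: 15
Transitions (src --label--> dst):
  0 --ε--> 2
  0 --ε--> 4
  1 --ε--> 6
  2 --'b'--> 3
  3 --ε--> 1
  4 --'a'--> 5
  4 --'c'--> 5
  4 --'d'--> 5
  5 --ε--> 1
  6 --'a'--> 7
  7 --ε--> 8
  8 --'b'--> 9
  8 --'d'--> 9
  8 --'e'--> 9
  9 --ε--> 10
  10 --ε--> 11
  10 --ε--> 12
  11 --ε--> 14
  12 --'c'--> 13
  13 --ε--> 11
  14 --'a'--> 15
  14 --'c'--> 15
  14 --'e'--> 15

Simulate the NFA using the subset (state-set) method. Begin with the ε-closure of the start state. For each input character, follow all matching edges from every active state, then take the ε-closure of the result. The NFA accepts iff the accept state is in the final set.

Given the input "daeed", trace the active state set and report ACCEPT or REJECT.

S₀ = ε-closure({0}) = {0,2,4}
'd' @ 1: {1,5,6}
'a' @ 2: {7,8}
'e' @ 3: {9,10,11,12,14}
'e' @ 4: {15}  ✓accept
'd' @ 5: {}  — no active states
end set {} — state 15 not in

Answer: REJECT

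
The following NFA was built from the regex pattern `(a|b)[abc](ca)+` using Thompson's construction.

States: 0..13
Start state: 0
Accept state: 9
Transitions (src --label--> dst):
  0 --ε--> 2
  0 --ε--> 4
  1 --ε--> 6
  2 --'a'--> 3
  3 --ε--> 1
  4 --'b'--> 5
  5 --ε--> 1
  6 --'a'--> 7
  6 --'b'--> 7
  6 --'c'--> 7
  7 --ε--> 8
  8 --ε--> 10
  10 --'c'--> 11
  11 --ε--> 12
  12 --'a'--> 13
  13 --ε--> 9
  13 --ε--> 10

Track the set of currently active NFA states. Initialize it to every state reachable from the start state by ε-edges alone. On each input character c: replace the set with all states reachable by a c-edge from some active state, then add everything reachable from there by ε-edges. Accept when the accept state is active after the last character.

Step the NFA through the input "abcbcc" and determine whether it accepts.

start: ε-closure({0}) = {0,2,4}
'a' @ 1: {1,3,6}
'b' @ 2: {7,8,10}
'c' @ 3: {11,12}
'b' @ 4: {}  — state set empty
rest 'cc' ignored (set empty)
final: {}; accept 9 not in set

Answer: REJECT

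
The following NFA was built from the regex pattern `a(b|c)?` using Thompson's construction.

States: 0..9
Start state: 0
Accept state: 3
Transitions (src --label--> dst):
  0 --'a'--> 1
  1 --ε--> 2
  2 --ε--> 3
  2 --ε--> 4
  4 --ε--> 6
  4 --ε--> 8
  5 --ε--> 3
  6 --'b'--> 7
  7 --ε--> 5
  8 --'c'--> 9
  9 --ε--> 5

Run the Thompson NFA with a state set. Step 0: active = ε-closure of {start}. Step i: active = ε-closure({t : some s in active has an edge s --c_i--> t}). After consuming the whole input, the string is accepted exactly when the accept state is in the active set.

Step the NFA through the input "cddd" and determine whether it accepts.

Answer: REJECT

Steps:
start: ε-closure({0}) = {0}
'c' @ 1: {}  — no active states
rest 'ddd' ignored (set empty)
final: {}; accept 3 not in set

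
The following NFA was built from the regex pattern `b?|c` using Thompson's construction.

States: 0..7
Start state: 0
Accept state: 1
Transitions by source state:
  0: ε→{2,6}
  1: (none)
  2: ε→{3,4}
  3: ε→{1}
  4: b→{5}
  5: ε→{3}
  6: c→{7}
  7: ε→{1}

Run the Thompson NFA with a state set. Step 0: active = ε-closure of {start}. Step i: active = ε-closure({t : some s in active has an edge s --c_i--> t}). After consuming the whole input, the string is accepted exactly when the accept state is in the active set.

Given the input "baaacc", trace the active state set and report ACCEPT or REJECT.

Answer: REJECT

Steps:
S₀ = ε-closure({0}) = {0,1,2,3,4,6}
'b' @ 1: {1,3,5}  [accepting]
'a' @ 2: {}  — no active states
rest 'aacc' ignored (set empty)
after full input: {}  (accept=1 not in)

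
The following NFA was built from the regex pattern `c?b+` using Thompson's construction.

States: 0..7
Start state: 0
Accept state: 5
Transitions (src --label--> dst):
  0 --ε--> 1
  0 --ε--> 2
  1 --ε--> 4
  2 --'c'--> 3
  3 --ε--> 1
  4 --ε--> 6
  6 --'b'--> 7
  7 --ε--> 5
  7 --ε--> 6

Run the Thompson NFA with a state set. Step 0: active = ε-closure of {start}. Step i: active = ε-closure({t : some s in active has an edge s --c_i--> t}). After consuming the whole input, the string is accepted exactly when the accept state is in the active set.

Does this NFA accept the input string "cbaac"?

start: ε-closure({0}) = {0,1,2,4,6}
'c' @ 1: {1,3,4,6}
'b' @ 2: {5,6,7}  (accept∈set)
'a' @ 3: {}  — state set empty
rest 'ac' ignored (set empty)
after full input: {}  (accept=5 not in)

Answer: REJECT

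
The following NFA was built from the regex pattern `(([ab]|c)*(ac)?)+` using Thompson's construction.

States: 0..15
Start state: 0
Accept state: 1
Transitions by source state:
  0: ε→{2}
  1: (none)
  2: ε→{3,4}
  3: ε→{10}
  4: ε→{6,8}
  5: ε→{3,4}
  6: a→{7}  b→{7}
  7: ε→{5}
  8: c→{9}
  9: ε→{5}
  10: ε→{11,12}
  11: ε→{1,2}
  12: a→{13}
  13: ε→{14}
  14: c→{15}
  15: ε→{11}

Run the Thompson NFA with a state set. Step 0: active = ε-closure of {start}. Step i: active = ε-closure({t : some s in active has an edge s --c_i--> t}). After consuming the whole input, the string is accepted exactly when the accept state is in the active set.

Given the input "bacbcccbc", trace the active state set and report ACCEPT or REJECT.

initial (ε-close {0}): {0,1,2,3,4,6,8,10,11,12}
'b' @ 1: {1,2,3,4,5,6,7,8,10,11,12}  [accepting]
'a' @ 2: {1,2,3,4,5,6,7,8,10,11,12,13,14}  [accepting]
'c' @ 3: {1,2,3,4,5,6,8,9,10,11,12,15}  [accepting]
'b' @ 4: {1,2,3,4,5,6,7,8,10,11,12}  [accepting]
'c' @ 5: {1,2,3,4,5,6,8,9,10,11,12}  [accepting]
'c' @ 6: {1,2,3,4,5,6,8,9,10,11,12}  [accepting]
'c' @ 7: {1,2,3,4,5,6,8,9,10,11,12}  [accepting]
'b' @ 8: {1,2,3,4,5,6,7,8,10,11,12}  [accepting]
'c' @ 9: {1,2,3,4,5,6,8,9,10,11,12}  [accepting]
after full input: {1,2,3,4,5,6,8,9,10,11,12}  (accept=1 in)

Answer: ACCEPT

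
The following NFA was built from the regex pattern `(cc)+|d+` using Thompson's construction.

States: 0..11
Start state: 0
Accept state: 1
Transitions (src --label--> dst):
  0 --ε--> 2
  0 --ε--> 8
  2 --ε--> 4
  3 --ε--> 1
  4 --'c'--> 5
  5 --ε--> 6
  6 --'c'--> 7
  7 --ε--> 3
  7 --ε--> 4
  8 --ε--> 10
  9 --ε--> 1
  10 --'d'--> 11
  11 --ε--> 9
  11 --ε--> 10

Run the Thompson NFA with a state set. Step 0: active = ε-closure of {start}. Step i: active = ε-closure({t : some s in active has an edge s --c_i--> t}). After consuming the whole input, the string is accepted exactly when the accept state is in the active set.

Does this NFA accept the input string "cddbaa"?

S₀ = ε-closure({0}) = {0,2,4,8,10}
'c' @ 1: {5,6}
'd' @ 2: {}  — dead — no transitions
rest 'dbaa' ignored (set empty)
end set {} — state 1 not in

Answer: REJECT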